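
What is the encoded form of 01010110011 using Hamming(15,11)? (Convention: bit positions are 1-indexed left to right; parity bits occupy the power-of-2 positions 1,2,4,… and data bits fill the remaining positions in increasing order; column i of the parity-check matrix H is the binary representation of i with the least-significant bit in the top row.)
Codeword c = d · G (mod 2), d = 01010110011:
  c[0] = d·G[:,0] = (01010110011)·(11011010101) mod 2 = 0+1+0+1+0+0+1+0+0+0+1 mod 2 = 0
  c[1] = d·G[:,1] = (01010110011)·(10110110011) mod 2 = 0+0+0+1+0+1+1+0+0+1+1 mod 2 = 1
  c[2] = d·G[:,2] = (01010110011)·(10000000000) mod 2 = 0+0+0+0+0+0+0+0+0+0+0 mod 2 = 0
  c[3] = d·G[:,3] = (01010110011)·(01110001111) mod 2 = 0+1+0+1+0+0+0+0+0+1+1 mod 2 = 0
  c[4] = d·G[:,4] = (01010110011)·(01000000000) mod 2 = 0+1+0+0+0+0+0+0+0+0+0 mod 2 = 1
  c[5] = d·G[:,5] = (01010110011)·(00100000000) mod 2 = 0+0+0+0+0+0+0+0+0+0+0 mod 2 = 0
  c[6] = d·G[:,6] = (01010110011)·(00010000000) mod 2 = 0+0+0+1+0+0+0+0+0+0+0 mod 2 = 1
  c[7] = d·G[:,7] = (01010110011)·(00001111111) mod 2 = 0+0+0+0+0+1+1+0+0+1+1 mod 2 = 0
  c[8] = d·G[:,8] = (01010110011)·(00001000000) mod 2 = 0+0+0+0+0+0+0+0+0+0+0 mod 2 = 0
  c[9] = d·G[:,9] = (01010110011)·(00000100000) mod 2 = 0+0+0+0+0+1+0+0+0+0+0 mod 2 = 1
  c[10] = d·G[:,10] = (01010110011)·(00000010000) mod 2 = 0+0+0+0+0+0+1+0+0+0+0 mod 2 = 1
  c[11] = d·G[:,11] = (01010110011)·(00000001000) mod 2 = 0+0+0+0+0+0+0+0+0+0+0 mod 2 = 0
  c[12] = d·G[:,12] = (01010110011)·(00000000100) mod 2 = 0+0+0+0+0+0+0+0+0+0+0 mod 2 = 0
  c[13] = d·G[:,13] = (01010110011)·(00000000010) mod 2 = 0+0+0+0+0+0+0+0+0+1+0 mod 2 = 1
  c[14] = d·G[:,14] = (01010110011)·(00000000001) mod 2 = 0+0+0+0+0+0+0+0+0+0+1 mod 2 = 1
Codeword = 010010100110011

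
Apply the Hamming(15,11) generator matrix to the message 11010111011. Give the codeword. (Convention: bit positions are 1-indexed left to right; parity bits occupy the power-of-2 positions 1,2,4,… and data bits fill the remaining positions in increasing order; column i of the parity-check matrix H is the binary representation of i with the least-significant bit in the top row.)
Codeword c = d · G (mod 2), d = 11010111011:
  c[0] = d·G[:,0] = (11010111011)·(11011010101) mod 2 = 1+1+0+1+0+0+1+0+0+0+1 mod 2 = 1
  c[1] = d·G[:,1] = (11010111011)·(10110110011) mod 2 = 1+0+0+1+0+1+1+0+0+1+1 mod 2 = 0
  c[2] = d·G[:,2] = (11010111011)·(10000000000) mod 2 = 1+0+0+0+0+0+0+0+0+0+0 mod 2 = 1
  c[3] = d·G[:,3] = (11010111011)·(01110001111) mod 2 = 0+1+0+1+0+0+0+1+0+1+1 mod 2 = 1
  c[4] = d·G[:,4] = (11010111011)·(01000000000) mod 2 = 0+1+0+0+0+0+0+0+0+0+0 mod 2 = 1
  c[5] = d·G[:,5] = (11010111011)·(00100000000) mod 2 = 0+0+0+0+0+0+0+0+0+0+0 mod 2 = 0
  c[6] = d·G[:,6] = (11010111011)·(00010000000) mod 2 = 0+0+0+1+0+0+0+0+0+0+0 mod 2 = 1
  c[7] = d·G[:,7] = (11010111011)·(00001111111) mod 2 = 0+0+0+0+0+1+1+1+0+1+1 mod 2 = 1
  c[8] = d·G[:,8] = (11010111011)·(00001000000) mod 2 = 0+0+0+0+0+0+0+0+0+0+0 mod 2 = 0
  c[9] = d·G[:,9] = (11010111011)·(00000100000) mod 2 = 0+0+0+0+0+1+0+0+0+0+0 mod 2 = 1
  c[10] = d·G[:,10] = (11010111011)·(00000010000) mod 2 = 0+0+0+0+0+0+1+0+0+0+0 mod 2 = 1
  c[11] = d·G[:,11] = (11010111011)·(00000001000) mod 2 = 0+0+0+0+0+0+0+1+0+0+0 mod 2 = 1
  c[12] = d·G[:,12] = (11010111011)·(00000000100) mod 2 = 0+0+0+0+0+0+0+0+0+0+0 mod 2 = 0
  c[13] = d·G[:,13] = (11010111011)·(00000000010) mod 2 = 0+0+0+0+0+0+0+0+0+1+0 mod 2 = 1
  c[14] = d·G[:,14] = (11010111011)·(00000000001) mod 2 = 0+0+0+0+0+0+0+0+0+0+1 mod 2 = 1
Codeword = 101110110111011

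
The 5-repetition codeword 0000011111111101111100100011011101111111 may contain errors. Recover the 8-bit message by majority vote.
Split into 5-bit blocks and majority-vote each:
  block 1 = 00000: 0 ones, 5 zeros → 0
  block 2 = 11111: 5 ones, 0 zeros → 1
  block 3 = 11110: 4 ones, 1 zeros → 1
  block 4 = 11111: 5 ones, 0 zeros → 1
  block 5 = 00100: 1 ones, 4 zeros → 0
  block 6 = 01101: 3 ones, 2 zeros → 1
  block 7 = 11011: 4 ones, 1 zeros → 1
  block 8 = 11111: 5 ones, 0 zeros → 1
Decoded = 01110111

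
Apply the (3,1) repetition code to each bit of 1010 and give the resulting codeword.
Repeat each bit 3× and concatenate:
1→111  0→000  1→111  0→000
Codeword = 111000111000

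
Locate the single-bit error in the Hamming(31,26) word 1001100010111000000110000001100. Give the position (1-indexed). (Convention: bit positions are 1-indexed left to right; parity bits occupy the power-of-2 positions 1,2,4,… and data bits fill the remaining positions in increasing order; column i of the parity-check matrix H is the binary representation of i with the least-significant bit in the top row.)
Syndrome s = H · r^T (mod 2), r = 1001100010111000000110000001100:
  s[0] = (1010101010101010101010101010101)·(1001100010111000000110000001100) mod 2 = 1+0+0+0+1+0+0+0+1+0+1+0+1+0+0+0+0+0+0+0+1+0+0+0+0+0+0+0+1+0+0 mod 2 = 1
  s[1] = (0110011001100110011001100110011)·(1001100010111000000110000001100) mod 2 = 0+0+0+0+0+0+0+0+0+0+1+0+0+0+0+0+0+0+0+0+0+0+0+0+0+0+0+0+0+0+0 mod 2 = 1
  s[2] = (0001111000011110000111100001111)·(1001100010111000000110000001100) mod 2 = 0+0+0+1+1+0+0+0+0+0+0+1+1+0+0+0+0+0+0+1+1+0+0+0+0+0+0+1+1+0+0 mod 2 = 0
  s[3] = (0000000111111110000000011111111)·(1001100010111000000110000001100) mod 2 = 0+0+0+0+0+0+0+0+1+0+1+1+1+0+0+0+0+0+0+0+0+0+0+0+0+0+0+1+1+0+0 mod 2 = 0
  s[4] = (0000000000000001111111111111111)·(1001100010111000000110000001100) mod 2 = 0+0+0+0+0+0+0+0+0+0+0+0+0+0+0+0+0+0+0+1+1+0+0+0+0+0+0+1+1+0+0 mod 2 = 0
Syndrome = 11000
Column i of H is the binary representation of i, so the syndrome is the binary index of the flipped bit.
Read s = 11000 with s[0] as LSB: 1·2^0 + 1·2^1 + 0·2^2 + 0·2^3 + 0·2^4 = 3.
Error is at bit position 3.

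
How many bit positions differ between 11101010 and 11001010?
XOR = 00100000, count of 1s = 1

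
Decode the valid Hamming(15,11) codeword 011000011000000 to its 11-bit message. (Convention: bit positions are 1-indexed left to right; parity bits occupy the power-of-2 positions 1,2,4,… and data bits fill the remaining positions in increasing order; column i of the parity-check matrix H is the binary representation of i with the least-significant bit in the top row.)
Parity bits occupy power-of-2 positions; data bits are at positions {3,5,6,7,9,10,11,12,13,14,15} (1-indexed).
Extract: c[3]=1 c[5]=0 c[6]=0 c[7]=0 c[9]=1 c[10]=0 c[11]=0 c[12]=0 c[13]=0 c[14]=0 c[15]=0
Data = 10001000000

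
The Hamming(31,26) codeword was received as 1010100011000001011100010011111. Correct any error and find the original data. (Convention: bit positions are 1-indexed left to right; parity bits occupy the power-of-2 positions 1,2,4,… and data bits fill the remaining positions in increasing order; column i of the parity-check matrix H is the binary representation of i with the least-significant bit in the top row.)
Syndrome s = H · r^T (mod 2), r = 1010100011000001011100010011111:
  s[0] = (1010101010101010101010101010101)·(1010100011000001011100010011111) mod 2 = 1+0+1+0+1+0+0+0+1+0+0+0+0+0+0+0+0+0+1+0+0+0+0+0+0+0+1+0+1+0+1 mod 2 = 0
  s[1] = (0110011001100110011001100110011)·(1010100011000001011100010011111) mod 2 = 0+0+1+0+0+0+0+0+0+1+0+0+0+0+0+0+0+1+1+0+0+0+0+0+0+0+1+0+0+1+1 mod 2 = 1
  s[2] = (0001111000011110000111100001111)·(1010100011000001011100010011111) mod 2 = 0+0+0+0+1+0+0+0+0+0+0+0+0+0+0+0+0+0+0+1+0+0+0+0+0+0+0+1+1+1+1 mod 2 = 0
  s[3] = (0000000111111110000000011111111)·(1010100011000001011100010011111) mod 2 = 0+0+0+0+0+0+0+0+1+1+0+0+0+0+0+0+0+0+0+0+0+0+0+1+0+0+1+1+1+1+1 mod 2 = 0
  s[4] = (0000000000000001111111111111111)·(1010100011000001011100010011111) mod 2 = 0+0+0+0+0+0+0+0+0+0+0+0+0+0+0+1+0+1+1+1+0+0+0+1+0+0+1+1+1+1+1 mod 2 = 0
Syndrome = 01000
Column 2 of H equals this syndrome → error at bit 2 (1-indexed).
Flip bit 2: 1010100011000001011100010011111 → 1110100011000001011100010011111
Extract data bits at positions {3,5,6,7,9,10,11,12,13,14,15,17,18,19,20,21,22,23,24,25,26,27,28,29,30,31}: 11001100000011100010011111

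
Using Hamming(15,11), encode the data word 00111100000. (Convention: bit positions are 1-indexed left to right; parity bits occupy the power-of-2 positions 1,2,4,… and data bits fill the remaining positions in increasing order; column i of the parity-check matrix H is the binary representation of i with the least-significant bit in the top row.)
Codeword c = d · G (mod 2), d = 00111100000:
  c[0] = d·G[:,0] = (00111100000)·(11011010101) mod 2 = 0+0+0+1+1+0+0+0+0+0+0 mod 2 = 0
  c[1] = d·G[:,1] = (00111100000)·(10110110011) mod 2 = 0+0+1+1+0+1+0+0+0+0+0 mod 2 = 1
  c[2] = d·G[:,2] = (00111100000)·(10000000000) mod 2 = 0+0+0+0+0+0+0+0+0+0+0 mod 2 = 0
  c[3] = d·G[:,3] = (00111100000)·(01110001111) mod 2 = 0+0+1+1+0+0+0+0+0+0+0 mod 2 = 0
  c[4] = d·G[:,4] = (00111100000)·(01000000000) mod 2 = 0+0+0+0+0+0+0+0+0+0+0 mod 2 = 0
  c[5] = d·G[:,5] = (00111100000)·(00100000000) mod 2 = 0+0+1+0+0+0+0+0+0+0+0 mod 2 = 1
  c[6] = d·G[:,6] = (00111100000)·(00010000000) mod 2 = 0+0+0+1+0+0+0+0+0+0+0 mod 2 = 1
  c[7] = d·G[:,7] = (00111100000)·(00001111111) mod 2 = 0+0+0+0+1+1+0+0+0+0+0 mod 2 = 0
  c[8] = d·G[:,8] = (00111100000)·(00001000000) mod 2 = 0+0+0+0+1+0+0+0+0+0+0 mod 2 = 1
  c[9] = d·G[:,9] = (00111100000)·(00000100000) mod 2 = 0+0+0+0+0+1+0+0+0+0+0 mod 2 = 1
  c[10] = d·G[:,10] = (00111100000)·(00000010000) mod 2 = 0+0+0+0+0+0+0+0+0+0+0 mod 2 = 0
  c[11] = d·G[:,11] = (00111100000)·(00000001000) mod 2 = 0+0+0+0+0+0+0+0+0+0+0 mod 2 = 0
  c[12] = d·G[:,12] = (00111100000)·(00000000100) mod 2 = 0+0+0+0+0+0+0+0+0+0+0 mod 2 = 0
  c[13] = d·G[:,13] = (00111100000)·(00000000010) mod 2 = 0+0+0+0+0+0+0+0+0+0+0 mod 2 = 0
  c[14] = d·G[:,14] = (00111100000)·(00000000001) mod 2 = 0+0+0+0+0+0+0+0+0+0+0 mod 2 = 0
Codeword = 010001101100000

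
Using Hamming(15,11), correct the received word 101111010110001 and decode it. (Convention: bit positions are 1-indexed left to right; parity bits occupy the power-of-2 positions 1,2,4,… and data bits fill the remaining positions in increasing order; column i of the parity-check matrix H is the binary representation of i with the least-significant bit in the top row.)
Syndrome s = H · r^T (mod 2), r = 101111010110001:
  s[0] = (101010101010101)·(101111010110001) mod 2 = 1+0+1+0+1+0+0+0+0+0+1+0+0+0+1 mod 2 = 1
  s[1] = (011001100110011)·(101111010110001) mod 2 = 0+0+1+0+0+1+0+0+0+1+1+0+0+0+1 mod 2 = 1
  s[2] = (000111100001111)·(101111010110001) mod 2 = 0+0+0+1+1+1+0+0+0+0+0+0+0+0+1 mod 2 = 0
  s[3] = (000000011111111)·(101111010110001) mod 2 = 0+0+0+0+0+0+0+1+0+1+1+0+0+0+1 mod 2 = 0
Syndrome = 1100
Column 3 of H equals this syndrome → error at bit 3 (1-indexed).
Flip bit 3: 101111010110001 → 100111010110001
Extract data bits at positions {3,5,6,7,9,10,11,12,13,14,15}: 01100110001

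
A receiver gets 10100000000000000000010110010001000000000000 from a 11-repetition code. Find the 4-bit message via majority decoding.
Split into 11-bit blocks and majority-vote each:
  block 1 = 10100000000: 2 ones, 9 zeros → 0
  block 2 = 00000000001: 1 ones, 10 zeros → 0
  block 3 = 01100100010: 4 ones, 7 zeros → 0
  block 4 = 00000000000: 0 ones, 11 zeros → 0
Decoded = 0000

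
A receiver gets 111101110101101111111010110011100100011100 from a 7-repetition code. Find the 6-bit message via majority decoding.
Split into 7-bit blocks and majority-vote each:
  block 1 = 1111011: 6 ones, 1 zeros → 1
  block 2 = 1010110: 4 ones, 3 zeros → 1
  block 3 = 1111111: 7 ones, 0 zeros → 1
  block 4 = 0101100: 3 ones, 4 zeros → 0
  block 5 = 1110010: 4 ones, 3 zeros → 1
  block 6 = 0011100: 3 ones, 4 zeros → 0
Decoded = 111010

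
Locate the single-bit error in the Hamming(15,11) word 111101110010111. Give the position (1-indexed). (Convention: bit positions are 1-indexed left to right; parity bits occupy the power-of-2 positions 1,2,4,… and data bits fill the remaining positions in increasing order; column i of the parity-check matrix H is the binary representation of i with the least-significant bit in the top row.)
Syndrome s = H · r^T (mod 2), r = 111101110010111:
  s[0] = (101010101010101)·(111101110010111) mod 2 = 1+0+1+0+0+0+1+0+0+0+1+0+1+0+1 mod 2 = 0
  s[1] = (011001100110011)·(111101110010111) mod 2 = 0+1+1+0+0+1+1+0+0+0+1+0+0+1+1 mod 2 = 1
  s[2] = (000111100001111)·(111101110010111) mod 2 = 0+0+0+1+0+1+1+0+0+0+0+0+1+1+1 mod 2 = 0
  s[3] = (000000011111111)·(111101110010111) mod 2 = 0+0+0+0+0+0+0+1+0+0+1+0+1+1+1 mod 2 = 1
Syndrome = 0101
Column i of H is the binary representation of i, so the syndrome is the binary index of the flipped bit.
Read s = 0101 with s[0] as LSB: 0·2^0 + 1·2^1 + 0·2^2 + 1·2^3 = 10.
Error is at bit position 10.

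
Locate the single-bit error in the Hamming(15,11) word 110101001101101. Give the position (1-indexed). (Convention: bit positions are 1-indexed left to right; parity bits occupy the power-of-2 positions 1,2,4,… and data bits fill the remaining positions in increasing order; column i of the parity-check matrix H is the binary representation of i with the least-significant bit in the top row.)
Syndrome s = H · r^T (mod 2), r = 110101001101101:
  s[0] = (101010101010101)·(110101001101101) mod 2 = 1+0+0+0+0+0+0+0+1+0+0+0+1+0+1 mod 2 = 0
  s[1] = (011001100110011)·(110101001101101) mod 2 = 0+1+0+0+0+1+0+0+0+1+0+0+0+0+1 mod 2 = 0
  s[2] = (000111100001111)·(110101001101101) mod 2 = 0+0+0+1+0+1+0+0+0+0+0+1+1+0+1 mod 2 = 1
  s[3] = (000000011111111)·(110101001101101) mod 2 = 0+0+0+0+0+0+0+0+1+1+0+1+1+0+1 mod 2 = 1
Syndrome = 0011
Column i of H is the binary representation of i, so the syndrome is the binary index of the flipped bit.
Read s = 0011 with s[0] as LSB: 0·2^0 + 0·2^1 + 1·2^2 + 1·2^3 = 12.
Error is at bit position 12.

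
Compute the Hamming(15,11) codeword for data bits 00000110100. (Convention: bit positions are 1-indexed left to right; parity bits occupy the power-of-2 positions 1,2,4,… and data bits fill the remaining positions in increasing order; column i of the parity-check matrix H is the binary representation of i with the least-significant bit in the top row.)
Codeword c = d · G (mod 2), d = 00000110100:
  c[0] = d·G[:,0] = (00000110100)·(11011010101) mod 2 = 0+0+0+0+0+0+1+0+1+0+0 mod 2 = 0
  c[1] = d·G[:,1] = (00000110100)·(10110110011) mod 2 = 0+0+0+0+0+1+1+0+0+0+0 mod 2 = 0
  c[2] = d·G[:,2] = (00000110100)·(10000000000) mod 2 = 0+0+0+0+0+0+0+0+0+0+0 mod 2 = 0
  c[3] = d·G[:,3] = (00000110100)·(01110001111) mod 2 = 0+0+0+0+0+0+0+0+1+0+0 mod 2 = 1
  c[4] = d·G[:,4] = (00000110100)·(01000000000) mod 2 = 0+0+0+0+0+0+0+0+0+0+0 mod 2 = 0
  c[5] = d·G[:,5] = (00000110100)·(00100000000) mod 2 = 0+0+0+0+0+0+0+0+0+0+0 mod 2 = 0
  c[6] = d·G[:,6] = (00000110100)·(00010000000) mod 2 = 0+0+0+0+0+0+0+0+0+0+0 mod 2 = 0
  c[7] = d·G[:,7] = (00000110100)·(00001111111) mod 2 = 0+0+0+0+0+1+1+0+1+0+0 mod 2 = 1
  c[8] = d·G[:,8] = (00000110100)·(00001000000) mod 2 = 0+0+0+0+0+0+0+0+0+0+0 mod 2 = 0
  c[9] = d·G[:,9] = (00000110100)·(00000100000) mod 2 = 0+0+0+0+0+1+0+0+0+0+0 mod 2 = 1
  c[10] = d·G[:,10] = (00000110100)·(00000010000) mod 2 = 0+0+0+0+0+0+1+0+0+0+0 mod 2 = 1
  c[11] = d·G[:,11] = (00000110100)·(00000001000) mod 2 = 0+0+0+0+0+0+0+0+0+0+0 mod 2 = 0
  c[12] = d·G[:,12] = (00000110100)·(00000000100) mod 2 = 0+0+0+0+0+0+0+0+1+0+0 mod 2 = 1
  c[13] = d·G[:,13] = (00000110100)·(00000000010) mod 2 = 0+0+0+0+0+0+0+0+0+0+0 mod 2 = 0
  c[14] = d·G[:,14] = (00000110100)·(00000000001) mod 2 = 0+0+0+0+0+0+0+0+0+0+0 mod 2 = 0
Codeword = 000100010110100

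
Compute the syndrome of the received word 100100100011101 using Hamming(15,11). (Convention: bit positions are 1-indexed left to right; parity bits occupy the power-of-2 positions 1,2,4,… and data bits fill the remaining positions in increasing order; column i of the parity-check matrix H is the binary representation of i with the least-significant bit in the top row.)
Syndrome s = H · r^T (mod 2), r = 100100100011101:
  s[0] = (101010101010101)·(100100100011101) mod 2 = 1+0+0+0+0+0+1+0+0+0+1+0+1+0+1 mod 2 = 1
  s[1] = (011001100110011)·(100100100011101) mod 2 = 0+0+0+0+0+0+1+0+0+0+1+0+0+0+1 mod 2 = 1
  s[2] = (000111100001111)·(100100100011101) mod 2 = 0+0+0+1+0+0+1+0+0+0+0+1+1+0+1 mod 2 = 1
  s[3] = (000000011111111)·(100100100011101) mod 2 = 0+0+0+0+0+0+0+0+0+0+1+1+1+0+1 mod 2 = 0
Syndrome = 1110
Non-zero syndrome: error at position 7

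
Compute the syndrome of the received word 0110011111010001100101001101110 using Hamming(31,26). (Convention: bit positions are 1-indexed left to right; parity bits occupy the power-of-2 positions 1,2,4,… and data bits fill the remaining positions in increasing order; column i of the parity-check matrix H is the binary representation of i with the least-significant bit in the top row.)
Syndrome s = H · r^T (mod 2), r = 0110011111010001100101001101110:
  s[0] = (1010101010101010101010101010101)·(0110011111010001100101001101110) mod 2 = 0+0+1+0+0+0+1+0+1+0+0+0+0+0+0+0+1+0+0+0+0+0+0+0+1+0+0+0+1+0+0 mod 2 = 0
  s[1] = (0110011001100110011001100110011)·(0110011111010001100101001101110) mod 2 = 0+1+1+0+0+1+1+0+0+1+0+0+0+0+0+0+0+0+0+0+0+1+0+0+0+1+0+0+0+1+0 mod 2 = 0
  s[2] = (0001111000011110000111100001111)·(0110011111010001100101001101110) mod 2 = 0+0+0+0+0+1+1+0+0+0+0+1+0+0+0+0+0+0+0+1+0+1+0+0+0+0+0+1+1+1+0 mod 2 = 0
  s[3] = (0000000111111110000000011111111)·(0110011111010001100101001101110) mod 2 = 0+0+0+0+0+0+0+1+1+1+0+1+0+0+0+0+0+0+0+0+0+0+0+0+1+1+0+1+1+1+0 mod 2 = 1
  s[4] = (0000000000000001111111111111111)·(0110011111010001100101001101110) mod 2 = 0+0+0+0+0+0+0+0+0+0+0+0+0+0+0+1+1+0+0+1+0+1+0+0+1+1+0+1+1+1+0 mod 2 = 1
Syndrome = 00011
Non-zero syndrome: error at position 24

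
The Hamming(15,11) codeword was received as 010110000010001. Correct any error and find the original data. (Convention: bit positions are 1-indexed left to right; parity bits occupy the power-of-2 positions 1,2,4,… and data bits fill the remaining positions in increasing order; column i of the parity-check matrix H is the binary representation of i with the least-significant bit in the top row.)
Syndrome s = H · r^T (mod 2), r = 010110000010001:
  s[0] = (101010101010101)·(010110000010001) mod 2 = 0+0+0+0+1+0+0+0+0+0+1+0+0+0+1 mod 2 = 1
  s[1] = (011001100110011)·(010110000010001) mod 2 = 0+1+0+0+0+0+0+0+0+0+1+0+0+0+1 mod 2 = 1
  s[2] = (000111100001111)·(010110000010001) mod 2 = 0+0+0+1+1+0+0+0+0+0+0+0+0+0+1 mod 2 = 1
  s[3] = (000000011111111)·(010110000010001) mod 2 = 0+0+0+0+0+0+0+0+0+0+1+0+0+0+1 mod 2 = 0
Syndrome = 1110
Column 7 of H equals this syndrome → error at bit 7 (1-indexed).
Flip bit 7: 010110000010001 → 010110100010001
Extract data bits at positions {3,5,6,7,9,10,11,12,13,14,15}: 01010010001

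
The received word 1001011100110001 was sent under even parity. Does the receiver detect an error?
Sum of received bits: 1+0+0+1+0+1+1+1+0+0+1+1+0+0+0+1 = 8; 8 mod 2 = 0. Result is 0 → no error detected.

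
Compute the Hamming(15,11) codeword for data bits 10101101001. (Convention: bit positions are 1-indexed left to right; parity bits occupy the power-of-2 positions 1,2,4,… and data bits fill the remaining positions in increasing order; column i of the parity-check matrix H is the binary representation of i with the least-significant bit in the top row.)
Codeword c = d · G (mod 2), d = 10101101001:
  c[0] = d·G[:,0] = (10101101001)·(11011010101) mod 2 = 1+0+0+0+1+0+0+0+0+0+1 mod 2 = 1
  c[1] = d·G[:,1] = (10101101001)·(10110110011) mod 2 = 1+0+1+0+0+1+0+0+0+0+1 mod 2 = 0
  c[2] = d·G[:,2] = (10101101001)·(10000000000) mod 2 = 1+0+0+0+0+0+0+0+0+0+0 mod 2 = 1
  c[3] = d·G[:,3] = (10101101001)·(01110001111) mod 2 = 0+0+1+0+0+0+0+1+0+0+1 mod 2 = 1
  c[4] = d·G[:,4] = (10101101001)·(01000000000) mod 2 = 0+0+0+0+0+0+0+0+0+0+0 mod 2 = 0
  c[5] = d·G[:,5] = (10101101001)·(00100000000) mod 2 = 0+0+1+0+0+0+0+0+0+0+0 mod 2 = 1
  c[6] = d·G[:,6] = (10101101001)·(00010000000) mod 2 = 0+0+0+0+0+0+0+0+0+0+0 mod 2 = 0
  c[7] = d·G[:,7] = (10101101001)·(00001111111) mod 2 = 0+0+0+0+1+1+0+1+0+0+1 mod 2 = 0
  c[8] = d·G[:,8] = (10101101001)·(00001000000) mod 2 = 0+0+0+0+1+0+0+0+0+0+0 mod 2 = 1
  c[9] = d·G[:,9] = (10101101001)·(00000100000) mod 2 = 0+0+0+0+0+1+0+0+0+0+0 mod 2 = 1
  c[10] = d·G[:,10] = (10101101001)·(00000010000) mod 2 = 0+0+0+0+0+0+0+0+0+0+0 mod 2 = 0
  c[11] = d·G[:,11] = (10101101001)·(00000001000) mod 2 = 0+0+0+0+0+0+0+1+0+0+0 mod 2 = 1
  c[12] = d·G[:,12] = (10101101001)·(00000000100) mod 2 = 0+0+0+0+0+0+0+0+0+0+0 mod 2 = 0
  c[13] = d·G[:,13] = (10101101001)·(00000000010) mod 2 = 0+0+0+0+0+0+0+0+0+0+0 mod 2 = 0
  c[14] = d·G[:,14] = (10101101001)·(00000000001) mod 2 = 0+0+0+0+0+0+0+0+0+0+1 mod 2 = 1
Codeword = 101101001101001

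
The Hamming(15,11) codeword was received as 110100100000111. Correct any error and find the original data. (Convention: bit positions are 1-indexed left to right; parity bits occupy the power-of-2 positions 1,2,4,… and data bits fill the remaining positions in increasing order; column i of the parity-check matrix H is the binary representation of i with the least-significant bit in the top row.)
Syndrome s = H · r^T (mod 2), r = 110100100000111:
  s[0] = (101010101010101)·(110100100000111) mod 2 = 1+0+0+0+0+0+1+0+0+0+0+0+1+0+1 mod 2 = 0
  s[1] = (011001100110011)·(110100100000111) mod 2 = 0+1+0+0+0+0+1+0+0+0+0+0+0+1+1 mod 2 = 0
  s[2] = (000111100001111)·(110100100000111) mod 2 = 0+0+0+1+0+0+1+0+0+0+0+0+1+1+1 mod 2 = 1
  s[3] = (000000011111111)·(110100100000111) mod 2 = 0+0+0+0+0+0+0+0+0+0+0+0+1+1+1 mod 2 = 1
Syndrome = 0011
Column 12 of H equals this syndrome → error at bit 12 (1-indexed).
Flip bit 12: 110100100000111 → 110100100001111
Extract data bits at positions {3,5,6,7,9,10,11,12,13,14,15}: 00010001111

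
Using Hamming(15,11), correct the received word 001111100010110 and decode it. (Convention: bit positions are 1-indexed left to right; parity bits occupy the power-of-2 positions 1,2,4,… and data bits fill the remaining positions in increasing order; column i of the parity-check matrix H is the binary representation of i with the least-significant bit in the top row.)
Syndrome s = H · r^T (mod 2), r = 001111100010110:
  s[0] = (101010101010101)·(001111100010110) mod 2 = 0+0+1+0+1+0+1+0+0+0+1+0+1+0+0 mod 2 = 1
  s[1] = (011001100110011)·(001111100010110) mod 2 = 0+0+1+0+0+1+1+0+0+0+1+0+0+1+0 mod 2 = 1
  s[2] = (000111100001111)·(001111100010110) mod 2 = 0+0+0+1+1+1+1+0+0+0+0+0+1+1+0 mod 2 = 0
  s[3] = (000000011111111)·(001111100010110) mod 2 = 0+0+0+0+0+0+0+0+0+0+1+0+1+1+0 mod 2 = 1
Syndrome = 1101
Column 11 of H equals this syndrome → error at bit 11 (1-indexed).
Flip bit 11: 001111100010110 → 001111100000110
Extract data bits at positions {3,5,6,7,9,10,11,12,13,14,15}: 11110000110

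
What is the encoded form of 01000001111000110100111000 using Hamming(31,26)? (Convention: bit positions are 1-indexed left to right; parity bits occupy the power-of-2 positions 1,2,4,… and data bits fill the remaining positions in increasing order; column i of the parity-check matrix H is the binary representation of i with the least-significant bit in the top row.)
Codeword c = d · G (mod 2), d = 01000001111000110100111000:
  c[0] = d·G[:,0] = (01000001111000110100111000)·(11011010101101010101010101) mod 2 = 0+1+0+0+0+0+0+0+1+0+1+0+0+0+0+1+0+1+0+0+0+1+0+0+0+0 mod 2 = 0
  c[1] = d·G[:,1] = (01000001111000110100111000)·(10110110011011001100110011) mod 2 = 0+0+0+0+0+0+0+0+0+1+1+0+0+0+0+0+0+1+0+0+1+1+0+0+0+0 mod 2 = 1
  c[2] = d·G[:,2] = (01000001111000110100111000)·(10000000000000000000000000) mod 2 = 0+0+0+0+0+0+0+0+0+0+0+0+0+0+0+0+0+0+0+0+0+0+0+0+0+0 mod 2 = 0
  c[3] = d·G[:,3] = (01000001111000110100111000)·(01110001111000111100001111) mod 2 = 0+1+0+0+0+0+0+1+1+1+1+0+0+0+1+1+0+1+0+0+0+0+1+0+0+0 mod 2 = 1
  c[4] = d·G[:,4] = (01000001111000110100111000)·(01000000000000000000000000) mod 2 = 0+1+0+0+0+0+0+0+0+0+0+0+0+0+0+0+0+0+0+0+0+0+0+0+0+0 mod 2 = 1
  c[5] = d·G[:,5] = (01000001111000110100111000)·(00100000000000000000000000) mod 2 = 0+0+0+0+0+0+0+0+0+0+0+0+0+0+0+0+0+0+0+0+0+0+0+0+0+0 mod 2 = 0
  c[6] = d·G[:,6] = (01000001111000110100111000)·(00010000000000000000000000) mod 2 = 0+0+0+0+0+0+0+0+0+0+0+0+0+0+0+0+0+0+0+0+0+0+0+0+0+0 mod 2 = 0
  c[7] = d·G[:,7] = (01000001111000110100111000)·(00001111111000000011111111) mod 2 = 0+0+0+0+0+0+0+1+1+1+1+0+0+0+0+0+0+0+0+0+1+1+1+0+0+0 mod 2 = 1
  c[8] = d·G[:,8] = (01000001111000110100111000)·(00001000000000000000000000) mod 2 = 0+0+0+0+0+0+0+0+0+0+0+0+0+0+0+0+0+0+0+0+0+0+0+0+0+0 mod 2 = 0
  c[9] = d·G[:,9] = (01000001111000110100111000)·(00000100000000000000000000) mod 2 = 0+0+0+0+0+0+0+0+0+0+0+0+0+0+0+0+0+0+0+0+0+0+0+0+0+0 mod 2 = 0
  c[10] = d·G[:,10] = (01000001111000110100111000)·(00000010000000000000000000) mod 2 = 0+0+0+0+0+0+0+0+0+0+0+0+0+0+0+0+0+0+0+0+0+0+0+0+0+0 mod 2 = 0
  c[11] = d·G[:,11] = (01000001111000110100111000)·(00000001000000000000000000) mod 2 = 0+0+0+0+0+0+0+1+0+0+0+0+0+0+0+0+0+0+0+0+0+0+0+0+0+0 mod 2 = 1
  c[12] = d·G[:,12] = (01000001111000110100111000)·(00000000100000000000000000) mod 2 = 0+0+0+0+0+0+0+0+1+0+0+0+0+0+0+0+0+0+0+0+0+0+0+0+0+0 mod 2 = 1
  c[13] = d·G[:,13] = (01000001111000110100111000)·(00000000010000000000000000) mod 2 = 0+0+0+0+0+0+0+0+0+1+0+0+0+0+0+0+0+0+0+0+0+0+0+0+0+0 mod 2 = 1
  c[14] = d·G[:,14] = (01000001111000110100111000)·(00000000001000000000000000) mod 2 = 0+0+0+0+0+0+0+0+0+0+1+0+0+0+0+0+0+0+0+0+0+0+0+0+0+0 mod 2 = 1
  c[15] = d·G[:,15] = (01000001111000110100111000)·(00000000000111111111111111) mod 2 = 0+0+0+0+0+0+0+0+0+0+0+0+0+0+1+1+0+1+0+0+1+1+1+0+0+0 mod 2 = 0
  c[16] = d·G[:,16] = (01000001111000110100111000)·(00000000000100000000000000) mod 2 = 0+0+0+0+0+0+0+0+0+0+0+0+0+0+0+0+0+0+0+0+0+0+0+0+0+0 mod 2 = 0
  c[17] = d·G[:,17] = (01000001111000110100111000)·(00000000000010000000000000) mod 2 = 0+0+0+0+0+0+0+0+0+0+0+0+0+0+0+0+0+0+0+0+0+0+0+0+0+0 mod 2 = 0
  c[18] = d·G[:,18] = (01000001111000110100111000)·(00000000000001000000000000) mod 2 = 0+0+0+0+0+0+0+0+0+0+0+0+0+0+0+0+0+0+0+0+0+0+0+0+0+0 mod 2 = 0
  c[19] = d·G[:,19] = (01000001111000110100111000)·(00000000000000100000000000) mod 2 = 0+0+0+0+0+0+0+0+0+0+0+0+0+0+1+0+0+0+0+0+0+0+0+0+0+0 mod 2 = 1
  c[20] = d·G[:,20] = (01000001111000110100111000)·(00000000000000010000000000) mod 2 = 0+0+0+0+0+0+0+0+0+0+0+0+0+0+0+1+0+0+0+0+0+0+0+0+0+0 mod 2 = 1
  c[21] = d·G[:,21] = (01000001111000110100111000)·(00000000000000001000000000) mod 2 = 0+0+0+0+0+0+0+0+0+0+0+0+0+0+0+0+0+0+0+0+0+0+0+0+0+0 mod 2 = 0
  c[22] = d·G[:,22] = (01000001111000110100111000)·(00000000000000000100000000) mod 2 = 0+0+0+0+0+0+0+0+0+0+0+0+0+0+0+0+0+1+0+0+0+0+0+0+0+0 mod 2 = 1
  c[23] = d·G[:,23] = (01000001111000110100111000)·(00000000000000000010000000) mod 2 = 0+0+0+0+0+0+0+0+0+0+0+0+0+0+0+0+0+0+0+0+0+0+0+0+0+0 mod 2 = 0
  c[24] = d·G[:,24] = (01000001111000110100111000)·(00000000000000000001000000) mod 2 = 0+0+0+0+0+0+0+0+0+0+0+0+0+0+0+0+0+0+0+0+0+0+0+0+0+0 mod 2 = 0
  c[25] = d·G[:,25] = (01000001111000110100111000)·(00000000000000000000100000) mod 2 = 0+0+0+0+0+0+0+0+0+0+0+0+0+0+0+0+0+0+0+0+1+0+0+0+0+0 mod 2 = 1
  c[26] = d·G[:,26] = (01000001111000110100111000)·(00000000000000000000010000) mod 2 = 0+0+0+0+0+0+0+0+0+0+0+0+0+0+0+0+0+0+0+0+0+1+0+0+0+0 mod 2 = 1
  c[27] = d·G[:,27] = (01000001111000110100111000)·(00000000000000000000001000) mod 2 = 0+0+0+0+0+0+0+0+0+0+0+0+0+0+0+0+0+0+0+0+0+0+1+0+0+0 mod 2 = 1
  c[28] = d·G[:,28] = (01000001111000110100111000)·(00000000000000000000000100) mod 2 = 0+0+0+0+0+0+0+0+0+0+0+0+0+0+0+0+0+0+0+0+0+0+0+0+0+0 mod 2 = 0
  c[29] = d·G[:,29] = (01000001111000110100111000)·(00000000000000000000000010) mod 2 = 0+0+0+0+0+0+0+0+0+0+0+0+0+0+0+0+0+0+0+0+0+0+0+0+0+0 mod 2 = 0
  c[30] = d·G[:,30] = (01000001111000110100111000)·(00000000000000000000000001) mod 2 = 0+0+0+0+0+0+0+0+0+0+0+0+0+0+0+0+0+0+0+0+0+0+0+0+0+0 mod 2 = 0
Codeword = 0101100100011110000110100111000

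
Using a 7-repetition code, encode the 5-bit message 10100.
Repeat each bit 7× and concatenate:
1→1111111  0→0000000  1→1111111  0→0000000  0→0000000
Codeword = 11111110000000111111100000000000000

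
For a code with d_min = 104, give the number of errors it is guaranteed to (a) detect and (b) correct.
(a) Detection requires d_min ≥ e+1, so e ≤ d_min − 1 = 103.
(b) Correction requires d_min ≥ 2t+1, so t ≤ ⌊(d_min − 1)/2⌋ = ⌊103/2⌋ = 51.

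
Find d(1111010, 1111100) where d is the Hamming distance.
XOR = 0000110, count of 1s = 2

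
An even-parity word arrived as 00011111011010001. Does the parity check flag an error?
Sum of received bits: 0+0+0+1+1+1+1+1+0+1+1+0+1+0+0+0+1 = 9; 9 mod 2 = 1. Result is 1 ≠ 0 → error detected.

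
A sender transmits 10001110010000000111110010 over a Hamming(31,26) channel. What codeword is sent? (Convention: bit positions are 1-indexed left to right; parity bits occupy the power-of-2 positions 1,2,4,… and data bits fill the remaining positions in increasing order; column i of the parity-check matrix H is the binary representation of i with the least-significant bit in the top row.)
Codeword c = d · G (mod 2), d = 10001110010000000111110010:
  c[0] = d·G[:,0] = (10001110010000000111110010)·(11011010101101010101010101) mod 2 = 1+0+0+0+1+0+1+0+0+0+0+0+0+0+0+0+0+1+0+1+0+1+0+0+0+0 mod 2 = 0
  c[1] = d·G[:,1] = (10001110010000000111110010)·(10110110011011001100110011) mod 2 = 1+0+0+0+0+1+1+0+0+1+0+0+0+0+0+0+0+1+0+0+1+1+0+0+1+0 mod 2 = 0
  c[2] = d·G[:,2] = (10001110010000000111110010)·(10000000000000000000000000) mod 2 = 1+0+0+0+0+0+0+0+0+0+0+0+0+0+0+0+0+0+0+0+0+0+0+0+0+0 mod 2 = 1
  c[3] = d·G[:,3] = (10001110010000000111110010)·(01110001111000111100001111) mod 2 = 0+0+0+0+0+0+0+0+0+1+0+0+0+0+0+0+0+1+0+0+0+0+0+0+1+0 mod 2 = 1
  c[4] = d·G[:,4] = (10001110010000000111110010)·(01000000000000000000000000) mod 2 = 0+0+0+0+0+0+0+0+0+0+0+0+0+0+0+0+0+0+0+0+0+0+0+0+0+0 mod 2 = 0
  c[5] = d·G[:,5] = (10001110010000000111110010)·(00100000000000000000000000) mod 2 = 0+0+0+0+0+0+0+0+0+0+0+0+0+0+0+0+0+0+0+0+0+0+0+0+0+0 mod 2 = 0
  c[6] = d·G[:,6] = (10001110010000000111110010)·(00010000000000000000000000) mod 2 = 0+0+0+0+0+0+0+0+0+0+0+0+0+0+0+0+0+0+0+0+0+0+0+0+0+0 mod 2 = 0
  c[7] = d·G[:,7] = (10001110010000000111110010)·(00001111111000000011111111) mod 2 = 0+0+0+0+1+1+1+0+0+1+0+0+0+0+0+0+0+0+1+1+1+1+0+0+1+0 mod 2 = 1
  c[8] = d·G[:,8] = (10001110010000000111110010)·(00001000000000000000000000) mod 2 = 0+0+0+0+1+0+0+0+0+0+0+0+0+0+0+0+0+0+0+0+0+0+0+0+0+0 mod 2 = 1
  c[9] = d·G[:,9] = (10001110010000000111110010)·(00000100000000000000000000) mod 2 = 0+0+0+0+0+1+0+0+0+0+0+0+0+0+0+0+0+0+0+0+0+0+0+0+0+0 mod 2 = 1
  c[10] = d·G[:,10] = (10001110010000000111110010)·(00000010000000000000000000) mod 2 = 0+0+0+0+0+0+1+0+0+0+0+0+0+0+0+0+0+0+0+0+0+0+0+0+0+0 mod 2 = 1
  c[11] = d·G[:,11] = (10001110010000000111110010)·(00000001000000000000000000) mod 2 = 0+0+0+0+0+0+0+0+0+0+0+0+0+0+0+0+0+0+0+0+0+0+0+0+0+0 mod 2 = 0
  c[12] = d·G[:,12] = (10001110010000000111110010)·(00000000100000000000000000) mod 2 = 0+0+0+0+0+0+0+0+0+0+0+0+0+0+0+0+0+0+0+0+0+0+0+0+0+0 mod 2 = 0
  c[13] = d·G[:,13] = (10001110010000000111110010)·(00000000010000000000000000) mod 2 = 0+0+0+0+0+0+0+0+0+1+0+0+0+0+0+0+0+0+0+0+0+0+0+0+0+0 mod 2 = 1
  c[14] = d·G[:,14] = (10001110010000000111110010)·(00000000001000000000000000) mod 2 = 0+0+0+0+0+0+0+0+0+0+0+0+0+0+0+0+0+0+0+0+0+0+0+0+0+0 mod 2 = 0
  c[15] = d·G[:,15] = (10001110010000000111110010)·(00000000000111111111111111) mod 2 = 0+0+0+0+0+0+0+0+0+0+0+0+0+0+0+0+0+1+1+1+1+1+0+0+1+0 mod 2 = 0
  c[16] = d·G[:,16] = (10001110010000000111110010)·(00000000000100000000000000) mod 2 = 0+0+0+0+0+0+0+0+0+0+0+0+0+0+0+0+0+0+0+0+0+0+0+0+0+0 mod 2 = 0
  c[17] = d·G[:,17] = (10001110010000000111110010)·(00000000000010000000000000) mod 2 = 0+0+0+0+0+0+0+0+0+0+0+0+0+0+0+0+0+0+0+0+0+0+0+0+0+0 mod 2 = 0
  c[18] = d·G[:,18] = (10001110010000000111110010)·(00000000000001000000000000) mod 2 = 0+0+0+0+0+0+0+0+0+0+0+0+0+0+0+0+0+0+0+0+0+0+0+0+0+0 mod 2 = 0
  c[19] = d·G[:,19] = (10001110010000000111110010)·(00000000000000100000000000) mod 2 = 0+0+0+0+0+0+0+0+0+0+0+0+0+0+0+0+0+0+0+0+0+0+0+0+0+0 mod 2 = 0
  c[20] = d·G[:,20] = (10001110010000000111110010)·(00000000000000010000000000) mod 2 = 0+0+0+0+0+0+0+0+0+0+0+0+0+0+0+0+0+0+0+0+0+0+0+0+0+0 mod 2 = 0
  c[21] = d·G[:,21] = (10001110010000000111110010)·(00000000000000001000000000) mod 2 = 0+0+0+0+0+0+0+0+0+0+0+0+0+0+0+0+0+0+0+0+0+0+0+0+0+0 mod 2 = 0
  c[22] = d·G[:,22] = (10001110010000000111110010)·(00000000000000000100000000) mod 2 = 0+0+0+0+0+0+0+0+0+0+0+0+0+0+0+0+0+1+0+0+0+0+0+0+0+0 mod 2 = 1
  c[23] = d·G[:,23] = (10001110010000000111110010)·(00000000000000000010000000) mod 2 = 0+0+0+0+0+0+0+0+0+0+0+0+0+0+0+0+0+0+1+0+0+0+0+0+0+0 mod 2 = 1
  c[24] = d·G[:,24] = (10001110010000000111110010)·(00000000000000000001000000) mod 2 = 0+0+0+0+0+0+0+0+0+0+0+0+0+0+0+0+0+0+0+1+0+0+0+0+0+0 mod 2 = 1
  c[25] = d·G[:,25] = (10001110010000000111110010)·(00000000000000000000100000) mod 2 = 0+0+0+0+0+0+0+0+0+0+0+0+0+0+0+0+0+0+0+0+1+0+0+0+0+0 mod 2 = 1
  c[26] = d·G[:,26] = (10001110010000000111110010)·(00000000000000000000010000) mod 2 = 0+0+0+0+0+0+0+0+0+0+0+0+0+0+0+0+0+0+0+0+0+1+0+0+0+0 mod 2 = 1
  c[27] = d·G[:,27] = (10001110010000000111110010)·(00000000000000000000001000) mod 2 = 0+0+0+0+0+0+0+0+0+0+0+0+0+0+0+0+0+0+0+0+0+0+0+0+0+0 mod 2 = 0
  c[28] = d·G[:,28] = (10001110010000000111110010)·(00000000000000000000000100) mod 2 = 0+0+0+0+0+0+0+0+0+0+0+0+0+0+0+0+0+0+0+0+0+0+0+0+0+0 mod 2 = 0
  c[29] = d·G[:,29] = (10001110010000000111110010)·(00000000000000000000000010) mod 2 = 0+0+0+0+0+0+0+0+0+0+0+0+0+0+0+0+0+0+0+0+0+0+0+0+1+0 mod 2 = 1
  c[30] = d·G[:,30] = (10001110010000000111110010)·(00000000000000000000000001) mod 2 = 0+0+0+0+0+0+0+0+0+0+0+0+0+0+0+0+0+0+0+0+0+0+0+0+0+0 mod 2 = 0
Codeword = 0011000111100100000000111110010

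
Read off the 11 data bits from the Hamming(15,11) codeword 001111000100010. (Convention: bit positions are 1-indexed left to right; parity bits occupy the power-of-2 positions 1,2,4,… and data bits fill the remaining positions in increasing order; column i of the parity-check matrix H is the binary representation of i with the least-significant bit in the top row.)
Parity bits occupy power-of-2 positions; data bits are at positions {3,5,6,7,9,10,11,12,13,14,15} (1-indexed).
Extract: c[3]=1 c[5]=1 c[6]=1 c[7]=0 c[9]=0 c[10]=1 c[11]=0 c[12]=0 c[13]=0 c[14]=1 c[15]=0
Data = 11100100010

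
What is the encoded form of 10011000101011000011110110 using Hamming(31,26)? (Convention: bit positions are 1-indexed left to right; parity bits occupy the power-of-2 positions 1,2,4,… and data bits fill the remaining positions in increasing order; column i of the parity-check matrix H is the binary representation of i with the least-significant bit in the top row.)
Codeword c = d · G (mod 2), d = 10011000101011000011110110:
  c[0] = d·G[:,0] = (10011000101011000011110110)·(11011010101101010101010101) mod 2 = 1+0+0+1+1+0+0+0+1+0+1+0+0+1+0+0+0+0+0+1+0+1+0+1+0+0 mod 2 = 1
  c[1] = d·G[:,1] = (10011000101011000011110110)·(10110110011011001100110011) mod 2 = 1+0+0+1+0+0+0+0+0+0+1+0+1+1+0+0+0+0+0+0+1+1+0+0+1+0 mod 2 = 0
  c[2] = d·G[:,2] = (10011000101011000011110110)·(10000000000000000000000000) mod 2 = 1+0+0+0+0+0+0+0+0+0+0+0+0+0+0+0+0+0+0+0+0+0+0+0+0+0 mod 2 = 1
  c[3] = d·G[:,3] = (10011000101011000011110110)·(01110001111000111100001111) mod 2 = 0+0+0+1+0+0+0+0+1+0+1+0+0+0+0+0+0+0+0+0+0+0+0+1+1+0 mod 2 = 1
  c[4] = d·G[:,4] = (10011000101011000011110110)·(01000000000000000000000000) mod 2 = 0+0+0+0+0+0+0+0+0+0+0+0+0+0+0+0+0+0+0+0+0+0+0+0+0+0 mod 2 = 0
  c[5] = d·G[:,5] = (10011000101011000011110110)·(00100000000000000000000000) mod 2 = 0+0+0+0+0+0+0+0+0+0+0+0+0+0+0+0+0+0+0+0+0+0+0+0+0+0 mod 2 = 0
  c[6] = d·G[:,6] = (10011000101011000011110110)·(00010000000000000000000000) mod 2 = 0+0+0+1+0+0+0+0+0+0+0+0+0+0+0+0+0+0+0+0+0+0+0+0+0+0 mod 2 = 1
  c[7] = d·G[:,7] = (10011000101011000011110110)·(00001111111000000011111111) mod 2 = 0+0+0+0+1+0+0+0+1+0+1+0+0+0+0+0+0+0+1+1+1+1+0+1+1+0 mod 2 = 1
  c[8] = d·G[:,8] = (10011000101011000011110110)·(00001000000000000000000000) mod 2 = 0+0+0+0+1+0+0+0+0+0+0+0+0+0+0+0+0+0+0+0+0+0+0+0+0+0 mod 2 = 1
  c[9] = d·G[:,9] = (10011000101011000011110110)·(00000100000000000000000000) mod 2 = 0+0+0+0+0+0+0+0+0+0+0+0+0+0+0+0+0+0+0+0+0+0+0+0+0+0 mod 2 = 0
  c[10] = d·G[:,10] = (10011000101011000011110110)·(00000010000000000000000000) mod 2 = 0+0+0+0+0+0+0+0+0+0+0+0+0+0+0+0+0+0+0+0+0+0+0+0+0+0 mod 2 = 0
  c[11] = d·G[:,11] = (10011000101011000011110110)·(00000001000000000000000000) mod 2 = 0+0+0+0+0+0+0+0+0+0+0+0+0+0+0+0+0+0+0+0+0+0+0+0+0+0 mod 2 = 0
  c[12] = d·G[:,12] = (10011000101011000011110110)·(00000000100000000000000000) mod 2 = 0+0+0+0+0+0+0+0+1+0+0+0+0+0+0+0+0+0+0+0+0+0+0+0+0+0 mod 2 = 1
  c[13] = d·G[:,13] = (10011000101011000011110110)·(00000000010000000000000000) mod 2 = 0+0+0+0+0+0+0+0+0+0+0+0+0+0+0+0+0+0+0+0+0+0+0+0+0+0 mod 2 = 0
  c[14] = d·G[:,14] = (10011000101011000011110110)·(00000000001000000000000000) mod 2 = 0+0+0+0+0+0+0+0+0+0+1+0+0+0+0+0+0+0+0+0+0+0+0+0+0+0 mod 2 = 1
  c[15] = d·G[:,15] = (10011000101011000011110110)·(00000000000111111111111111) mod 2 = 0+0+0+0+0+0+0+0+0+0+0+0+1+1+0+0+0+0+1+1+1+1+0+1+1+0 mod 2 = 0
  c[16] = d·G[:,16] = (10011000101011000011110110)·(00000000000100000000000000) mod 2 = 0+0+0+0+0+0+0+0+0+0+0+0+0+0+0+0+0+0+0+0+0+0+0+0+0+0 mod 2 = 0
  c[17] = d·G[:,17] = (10011000101011000011110110)·(00000000000010000000000000) mod 2 = 0+0+0+0+0+0+0+0+0+0+0+0+1+0+0+0+0+0+0+0+0+0+0+0+0+0 mod 2 = 1
  c[18] = d·G[:,18] = (10011000101011000011110110)·(00000000000001000000000000) mod 2 = 0+0+0+0+0+0+0+0+0+0+0+0+0+1+0+0+0+0+0+0+0+0+0+0+0+0 mod 2 = 1
  c[19] = d·G[:,19] = (10011000101011000011110110)·(00000000000000100000000000) mod 2 = 0+0+0+0+0+0+0+0+0+0+0+0+0+0+0+0+0+0+0+0+0+0+0+0+0+0 mod 2 = 0
  c[20] = d·G[:,20] = (10011000101011000011110110)·(00000000000000010000000000) mod 2 = 0+0+0+0+0+0+0+0+0+0+0+0+0+0+0+0+0+0+0+0+0+0+0+0+0+0 mod 2 = 0
  c[21] = d·G[:,21] = (10011000101011000011110110)·(00000000000000001000000000) mod 2 = 0+0+0+0+0+0+0+0+0+0+0+0+0+0+0+0+0+0+0+0+0+0+0+0+0+0 mod 2 = 0
  c[22] = d·G[:,22] = (10011000101011000011110110)·(00000000000000000100000000) mod 2 = 0+0+0+0+0+0+0+0+0+0+0+0+0+0+0+0+0+0+0+0+0+0+0+0+0+0 mod 2 = 0
  c[23] = d·G[:,23] = (10011000101011000011110110)·(00000000000000000010000000) mod 2 = 0+0+0+0+0+0+0+0+0+0+0+0+0+0+0+0+0+0+1+0+0+0+0+0+0+0 mod 2 = 1
  c[24] = d·G[:,24] = (10011000101011000011110110)·(00000000000000000001000000) mod 2 = 0+0+0+0+0+0+0+0+0+0+0+0+0+0+0+0+0+0+0+1+0+0+0+0+0+0 mod 2 = 1
  c[25] = d·G[:,25] = (10011000101011000011110110)·(00000000000000000000100000) mod 2 = 0+0+0+0+0+0+0+0+0+0+0+0+0+0+0+0+0+0+0+0+1+0+0+0+0+0 mod 2 = 1
  c[26] = d·G[:,26] = (10011000101011000011110110)·(00000000000000000000010000) mod 2 = 0+0+0+0+0+0+0+0+0+0+0+0+0+0+0+0+0+0+0+0+0+1+0+0+0+0 mod 2 = 1
  c[27] = d·G[:,27] = (10011000101011000011110110)·(00000000000000000000001000) mod 2 = 0+0+0+0+0+0+0+0+0+0+0+0+0+0+0+0+0+0+0+0+0+0+0+0+0+0 mod 2 = 0
  c[28] = d·G[:,28] = (10011000101011000011110110)·(00000000000000000000000100) mod 2 = 0+0+0+0+0+0+0+0+0+0+0+0+0+0+0+0+0+0+0+0+0+0+0+1+0+0 mod 2 = 1
  c[29] = d·G[:,29] = (10011000101011000011110110)·(00000000000000000000000010) mod 2 = 0+0+0+0+0+0+0+0+0+0+0+0+0+0+0+0+0+0+0+0+0+0+0+0+1+0 mod 2 = 1
  c[30] = d·G[:,30] = (10011000101011000011110110)·(00000000000000000000000001) mod 2 = 0+0+0+0+0+0+0+0+0+0+0+0+0+0+0+0+0+0+0+0+0+0+0+0+0+0 mod 2 = 0
Codeword = 1011001110001010011000011110110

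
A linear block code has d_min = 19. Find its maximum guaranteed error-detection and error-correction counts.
(a) Detection requires d_min ≥ e+1, so e ≤ d_min − 1 = 18.
(b) Correction requires d_min ≥ 2t+1, so t ≤ ⌊(d_min − 1)/2⌋ = ⌊18/2⌋ = 9.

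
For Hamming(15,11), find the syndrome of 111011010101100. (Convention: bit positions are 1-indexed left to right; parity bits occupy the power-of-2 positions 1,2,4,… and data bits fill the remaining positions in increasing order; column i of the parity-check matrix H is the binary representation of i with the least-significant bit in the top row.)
Syndrome s = H · r^T (mod 2), r = 111011010101100:
  s[0] = (101010101010101)·(111011010101100) mod 2 = 1+0+1+0+1+0+0+0+0+0+0+0+1+0+0 mod 2 = 0
  s[1] = (011001100110011)·(111011010101100) mod 2 = 0+1+1+0+0+1+0+0+0+1+0+0+0+0+0 mod 2 = 0
  s[2] = (000111100001111)·(111011010101100) mod 2 = 0+0+0+0+1+1+0+0+0+0+0+1+1+0+0 mod 2 = 0
  s[3] = (000000011111111)·(111011010101100) mod 2 = 0+0+0+0+0+0+0+1+0+1+0+1+1+0+0 mod 2 = 0
Syndrome = 0000
s = 0: no error detected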